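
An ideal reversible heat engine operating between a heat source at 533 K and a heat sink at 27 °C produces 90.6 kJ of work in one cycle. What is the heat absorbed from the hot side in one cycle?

T_C = 27 °C → 27 + 273.15 = 300.15 K.
Since the cycle is reversible, η = 1 − T_C/T_H = 1 − 300.15/533.00 = 0.4369.
Q_H = W/η = 90.6/0.4369 = 207 kJ.

Q_H ≈ 207 kJ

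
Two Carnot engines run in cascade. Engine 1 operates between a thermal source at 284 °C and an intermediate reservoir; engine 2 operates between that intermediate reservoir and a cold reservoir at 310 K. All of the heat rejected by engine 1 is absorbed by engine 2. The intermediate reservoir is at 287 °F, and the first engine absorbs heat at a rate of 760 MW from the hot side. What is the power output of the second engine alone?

Ẇ₂ ≈ 143 MW

T_H = 284 °C → 284 + 273.15 = 557.15 K.
T_m = 287 °F → (287 − 32) × 5/9 = 141.67 °C = 414.82 K.
Heat entering the second stage: Q_m = Q_H·(T_m/T_H) = 760 × 414.82/557.15 = 566 MW.
Second-stage efficiency η₂ = 1 − T_C/T_m = 1 − 310.00/414.82 = 0.2527, so W₂ = η₂·Q_m = 143 MW.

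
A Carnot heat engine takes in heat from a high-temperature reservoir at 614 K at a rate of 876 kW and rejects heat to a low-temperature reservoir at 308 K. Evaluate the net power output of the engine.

Carnot efficiency: η = 1 − T_C/T_H = 1 − 308.00/614.00 = 0.4984.
W = η·Q_H = 0.4984 × 876 = 437 kW.

Ẇ ≈ 437 kW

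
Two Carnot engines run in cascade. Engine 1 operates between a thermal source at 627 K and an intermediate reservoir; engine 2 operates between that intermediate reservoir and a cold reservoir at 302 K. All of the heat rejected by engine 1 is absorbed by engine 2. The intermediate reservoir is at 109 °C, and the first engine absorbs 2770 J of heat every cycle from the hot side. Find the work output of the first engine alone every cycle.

T_m = 109 °C → 109 + 273.15 = 382.15 K.
First-stage efficiency η₁ = 1 − T_m/T_H = 1 − 382.15/627.00 = 0.3905.
W₁ = η₁·Q_H = 0.3905 × 2770 = 1080 J.

W₁ ≈ 1080 J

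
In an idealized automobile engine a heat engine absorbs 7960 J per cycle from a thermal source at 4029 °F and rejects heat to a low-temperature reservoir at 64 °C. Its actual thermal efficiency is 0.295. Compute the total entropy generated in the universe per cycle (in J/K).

T_H = 4029 °F → (4029 − 32) × 5/9 = 2220.56 °C = 2493.71 K.
T_C = 64 °C → 64 + 273.15 = 337.15 K.
W = η·Q_H = 0.295 × 7960 = 2348 J, so Q_C = Q_H − W = 5612 J.
Reservoir entropy changes: ΔS_H = −Q_H/T_H = −7960/2493.71 = -3.192 J/K and ΔS_C = +Q_C/T_C = 5612/337.15 = 16.64 J/K.
ΔS_univ = −Q_H/T_H + Q_C/T_C = 13.5 J/K (> 0, since η = 0.295 < η_Carnot = 0.865).

ΔS_univ ≈ 13.5 J/K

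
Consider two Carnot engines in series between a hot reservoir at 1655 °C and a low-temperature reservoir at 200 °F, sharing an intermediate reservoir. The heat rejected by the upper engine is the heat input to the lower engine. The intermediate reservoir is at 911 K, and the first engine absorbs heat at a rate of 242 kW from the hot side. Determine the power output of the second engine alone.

T_H = 1655 °C → 1655 + 273.15 = 1928.15 K.
T_C = 200 °F → (200 − 32) × 5/9 = 93.33 °C = 366.48 K.
Heat entering the second stage: Q_m = Q_H·(T_m/T_H) = 242 × 911.00/1928.15 = 114.3 kW.
Second-stage efficiency η₂ = 1 − T_C/T_m = 1 − 366.48/911.00 = 0.5977, so W₂ = η₂·Q_m = 68.34 kW.

Ẇ₂ ≈ 68.34 kW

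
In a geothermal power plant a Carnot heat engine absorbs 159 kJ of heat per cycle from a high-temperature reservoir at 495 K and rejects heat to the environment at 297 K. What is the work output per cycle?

W ≈ 63.6 kJ

Since the cycle is reversible, η = 1 − T_C/T_H = 1 − 297.00/495.00 = 0.4000.
W = η·Q_H = 0.4000 × 159 = 63.6 kJ.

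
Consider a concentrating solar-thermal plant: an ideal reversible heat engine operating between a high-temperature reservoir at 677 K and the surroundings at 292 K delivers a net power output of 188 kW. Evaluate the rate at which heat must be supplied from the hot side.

Carnot efficiency: η = 1 − T_C/T_H = 1 − 292.00/677.00 = 0.5687.
Q_H = W/η = 188/0.5687 = 330.6 kW.

Q̇_H ≈ 330.6 kW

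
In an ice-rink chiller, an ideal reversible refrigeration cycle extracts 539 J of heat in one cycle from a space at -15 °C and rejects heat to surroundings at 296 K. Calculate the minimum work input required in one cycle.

T_C = -15 °C → -15 + 273.15 = 258.15 K.
The reversible coefficient of performance is COP_R = T_C/(T_H − T_C) = 258.15/37.85 = 6.8203.
W = Q_C/COP_R = 539/6.8203 = 79.03 J.

W_in ≈ 79.03 J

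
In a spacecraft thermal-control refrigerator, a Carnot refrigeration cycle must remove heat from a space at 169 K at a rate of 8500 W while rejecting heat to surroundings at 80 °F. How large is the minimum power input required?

T_H = 80 °F → (80 − 32) × 5/9 = 26.67 °C = 299.82 K.
For a reversible refrigerator, COP_R = T_C/(T_H − T_C) = 169.00/130.82 = 1.2919.
W = Q_C/COP_R = 8500/1.2919 = 6580 W.

Ẇ_in ≈ 6580 W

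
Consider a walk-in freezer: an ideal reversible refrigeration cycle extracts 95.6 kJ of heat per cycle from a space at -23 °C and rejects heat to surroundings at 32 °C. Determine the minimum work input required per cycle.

T_H = 32 °C → 32 + 273.15 = 305.15 K.
T_C = -23 °C → -23 + 273.15 = 250.15 K.
The reversible coefficient of performance is COP_R = T_C/(T_H − T_C) = 250.15/55.00 = 4.5482.
W = Q_C/COP_R = 95.6/4.5482 = 21.02 kJ.

W_in ≈ 21.02 kJ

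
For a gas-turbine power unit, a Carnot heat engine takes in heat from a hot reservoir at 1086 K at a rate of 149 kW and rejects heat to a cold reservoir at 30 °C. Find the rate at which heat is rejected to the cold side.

Q̇_C ≈ 41.6 kW

T_C = 30 °C → 30 + 273.15 = 303.15 K.
The Carnot efficiency is η = 1 − T_C/T_H = 1 − 303.15/1086.00 = 0.7209.
For a reversible cycle Q_C/Q_H = T_C/T_H, so Q_C = 149 × 303.15/1086.00 = 41.6 kW.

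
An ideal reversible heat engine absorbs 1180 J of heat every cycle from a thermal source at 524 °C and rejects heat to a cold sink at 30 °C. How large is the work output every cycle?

W ≈ 731.3 J

T_H = 524 °C → 524 + 273.15 = 797.15 K.
T_C = 30 °C → 30 + 273.15 = 303.15 K.
For a reversible engine, η = 1 − T_C/T_H = 1 − 303.15/797.15 = 0.6197.
W = η·Q_H = 0.6197 × 1180 = 731.3 J.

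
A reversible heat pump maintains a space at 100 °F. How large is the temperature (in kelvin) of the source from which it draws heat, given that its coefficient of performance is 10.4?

T_C ≈ 281 K

T_H = 100 °F → (100 − 32) × 5/9 = 37.78 °C = 310.93 K.
COP_HP = T_H/(T_H − T_C) ⇒ T_C = T_H·(COP_HP − 1)/COP_HP = 310.93 × (10.4 − 1)/10.4 = 281 K.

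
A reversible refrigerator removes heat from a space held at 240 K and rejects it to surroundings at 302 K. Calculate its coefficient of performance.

COP_R ≈ 3.87

COP_R = T_C/(T_H − T_C) = 240.00/(302.00 − 240.00) = 3.87.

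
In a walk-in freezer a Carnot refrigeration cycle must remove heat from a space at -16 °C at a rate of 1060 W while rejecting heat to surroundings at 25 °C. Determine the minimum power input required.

Ẇ_in ≈ 169.0 W

T_H = 25 °C → 25 + 273.15 = 298.15 K.
T_C = -16 °C → -16 + 273.15 = 257.15 K.
The reversible coefficient of performance is COP_R = T_C/(T_H − T_C) = 257.15/41.00 = 6.2720.
W = Q_C/COP_R = 1060/6.2720 = 169.0 W.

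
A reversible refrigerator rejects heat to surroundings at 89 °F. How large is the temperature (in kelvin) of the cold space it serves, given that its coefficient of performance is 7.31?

T_C ≈ 268.1 K

T_H = 89 °F → (89 − 32) × 5/9 = 31.67 °C = 304.82 K.
COP_R = T_C/(T_H − T_C) ⇒ T_C = T_H·COP_R/(1 + COP_R) = 304.82 × 7.31/(1 + 7.31) = 268.1 K.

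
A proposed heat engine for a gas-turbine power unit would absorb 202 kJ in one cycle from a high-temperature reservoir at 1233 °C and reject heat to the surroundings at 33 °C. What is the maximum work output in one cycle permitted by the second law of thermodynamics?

W_max ≈ 160.9 kJ

T_H = 1233 °C → 1233 + 273.15 = 1506.15 K.
T_C = 33 °C → 33 + 273.15 = 306.15 K.
By the Carnot theorem, η_max = 1 − T_C/T_H = 1 − 306.15/1506.15 = 0.7967.
W_max = η_max · Q_H = 0.7967 × 202 = 160.9 kJ.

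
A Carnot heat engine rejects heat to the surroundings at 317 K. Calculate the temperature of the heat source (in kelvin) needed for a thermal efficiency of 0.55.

From η = 1 − T_C/T_H, solving for T_H gives T_H = T_C/(1 − η) = 317.00/(1 − 0.55) = 704 K.

T_H ≈ 704 K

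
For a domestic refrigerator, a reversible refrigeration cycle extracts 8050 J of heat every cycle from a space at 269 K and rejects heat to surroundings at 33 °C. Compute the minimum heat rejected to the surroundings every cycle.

T_H = 33 °C → 33 + 273.15 = 306.15 K.
For a reversible cycle Q_H/Q_C = T_H/T_C, so Q_H = Q_C·T_H/T_C = 8050 × 306.15/269.00 = 9160 J.

Q_H ≈ 9160 J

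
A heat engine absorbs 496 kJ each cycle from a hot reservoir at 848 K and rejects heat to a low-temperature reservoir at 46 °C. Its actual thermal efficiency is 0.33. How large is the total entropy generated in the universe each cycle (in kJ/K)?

ΔS_univ ≈ 0.4564 kJ/K

T_C = 46 °C → 46 + 273.15 = 319.15 K.
W = η·Q_H = 0.33 × 496 = 163.7 kJ, so Q_C = Q_H − W = 332.3 kJ.
The hot reservoir loses entropy Q_H/T_H = 496/848.00 = 0.5849 kJ/K; the cold reservoir gains Q_C/T_C = 332.3/319.15 = 1.041 kJ/K.
ΔS_univ = −Q_H/T_H + Q_C/T_C = 0.4564 kJ/K (> 0, since η = 0.33 < η_Carnot = 0.624).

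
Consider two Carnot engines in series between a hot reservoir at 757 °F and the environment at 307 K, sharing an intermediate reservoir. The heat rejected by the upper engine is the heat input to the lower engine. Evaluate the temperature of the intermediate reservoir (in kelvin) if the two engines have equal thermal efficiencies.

T_H = 757 °F → (757 − 32) × 5/9 = 402.78 °C = 675.93 K.
Equal efficiencies require 1 − T_m/T_H = 1 − T_C/T_m, i.e. T_m/T_H = T_C/T_m, so T_m = √(T_H·T_C) = √(675.93 × 307.00) = 456 K.

T_m ≈ 456 K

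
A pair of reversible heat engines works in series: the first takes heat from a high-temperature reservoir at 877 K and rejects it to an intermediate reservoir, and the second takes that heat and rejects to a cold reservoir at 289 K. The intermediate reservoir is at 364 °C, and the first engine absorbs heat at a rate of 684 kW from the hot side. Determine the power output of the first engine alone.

T_m = 364 °C → 364 + 273.15 = 637.15 K.
First-stage efficiency η₁ = 1 − T_m/T_H = 1 − 637.15/877.00 = 0.2735.
W₁ = η₁·Q_H = 0.2735 × 684 = 187 kW.

Ẇ₁ ≈ 187 kW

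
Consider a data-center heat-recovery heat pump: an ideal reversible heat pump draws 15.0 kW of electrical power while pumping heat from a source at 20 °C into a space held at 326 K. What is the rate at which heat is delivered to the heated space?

Q̇_H ≈ 149 kW

T_C = 20 °C → 20 + 273.15 = 293.15 K.
COP_HP = T_H/(T_H − T_C) = 326.00/32.85 = 9.9239.
Q_H = COP_HP · W = 9.9239 × 15.0 = 149 kW.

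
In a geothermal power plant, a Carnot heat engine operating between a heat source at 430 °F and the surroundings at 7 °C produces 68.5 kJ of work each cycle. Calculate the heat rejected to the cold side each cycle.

Q_C ≈ 89.6 kJ

T_H = 430 °F → (430 − 32) × 5/9 = 221.11 °C = 494.26 K.
T_C = 7 °C → 7 + 273.15 = 280.15 K.
The Carnot efficiency is η = 1 − T_C/T_H = 1 − 280.15/494.26 = 0.4332.
Since Q_C/Q_H = T_C/T_H and Q_H = W/η, Q_C = W·T_C/(T_H − T_C) = 68.5 × 280.15/214.11 = 89.6 kJ.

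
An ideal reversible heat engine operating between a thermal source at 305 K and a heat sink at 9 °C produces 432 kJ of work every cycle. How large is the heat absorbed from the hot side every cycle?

T_C = 9 °C → 9 + 273.15 = 282.15 K.
Carnot efficiency: η = 1 − T_C/T_H = 1 − 282.15/305.00 = 0.0749.
Q_H = W/η = 432/0.0749 = 5766 kJ.

Q_H ≈ 5766 kJ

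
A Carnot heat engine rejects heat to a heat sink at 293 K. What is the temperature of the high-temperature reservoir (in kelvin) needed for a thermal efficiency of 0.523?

T_H ≈ 614 K

From η = 1 − T_C/T_H, solving for T_H gives T_H = T_C/(1 − η) = 293.00/(1 − 0.523) = 614 K.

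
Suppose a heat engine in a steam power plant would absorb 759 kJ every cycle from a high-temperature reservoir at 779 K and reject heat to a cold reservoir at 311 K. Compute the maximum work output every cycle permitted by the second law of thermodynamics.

By the Carnot theorem, η_max = 1 − T_C/T_H = 1 − 311.00/779.00 = 0.6008.
W_max = η_max · Q_H = 0.6008 × 759 = 456 kJ.

W_max ≈ 456 kJ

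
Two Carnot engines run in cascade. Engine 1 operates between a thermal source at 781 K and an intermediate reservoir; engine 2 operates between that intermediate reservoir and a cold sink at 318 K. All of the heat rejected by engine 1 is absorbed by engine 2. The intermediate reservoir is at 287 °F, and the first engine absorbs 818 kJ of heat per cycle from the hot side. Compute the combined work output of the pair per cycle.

W_total ≈ 484.9 kJ

Two reversible stages in series are equivalent to a single Carnot engine between T_H and T_C, so η_total = 1 − T_C/T_H = 1 − 318.00/781.00 = 0.5928.
W_total = η_total · Q_H = 0.5928 × 818 = 484.9 kJ.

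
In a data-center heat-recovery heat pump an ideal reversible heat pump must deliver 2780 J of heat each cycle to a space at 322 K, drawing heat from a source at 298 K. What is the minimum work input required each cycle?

W_in ≈ 207.2 J

COP_HP = T_H/(T_H − T_C) = 322.00/24.00 = 13.4167.
W = Q_H/COP_HP = 2780/13.4167 = 207.2 J.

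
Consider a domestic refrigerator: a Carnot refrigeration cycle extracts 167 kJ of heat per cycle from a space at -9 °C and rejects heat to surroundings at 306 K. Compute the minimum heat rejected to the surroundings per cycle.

T_C = -9 °C → -9 + 273.15 = 264.15 K.
For a reversible cycle Q_H/Q_C = T_H/T_C, so Q_H = Q_C·T_H/T_C = 167 × 306.00/264.15 = 193 kJ.

Q_H ≈ 193 kJ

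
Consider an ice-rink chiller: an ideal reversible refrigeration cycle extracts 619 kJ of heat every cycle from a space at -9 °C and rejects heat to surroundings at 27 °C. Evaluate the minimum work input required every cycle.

T_H = 27 °C → 27 + 273.15 = 300.15 K.
T_C = -9 °C → -9 + 273.15 = 264.15 K.
For a reversible refrigerator, COP_R = T_C/(T_H − T_C) = 264.15/36.00 = 7.3375.
W = Q_C/COP_R = 619/7.3375 = 84.36 kJ.

W_in ≈ 84.36 kJ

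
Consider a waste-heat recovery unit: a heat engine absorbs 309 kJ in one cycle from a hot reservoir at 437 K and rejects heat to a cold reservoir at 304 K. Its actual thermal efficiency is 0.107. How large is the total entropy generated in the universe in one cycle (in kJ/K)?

ΔS_univ ≈ 0.201 kJ/K

W = η·Q_H = 0.107 × 309 = 33.06 kJ, so Q_C = Q_H − W = 275.9 kJ.
Entropy balance on the reservoirs: −Q_H/T_H = -0.7071 kJ/K, +Q_C/T_C = 0.9077 kJ/K.
ΔS_univ = −Q_H/T_H + Q_C/T_C = 0.201 kJ/K (> 0, since η = 0.107 < η_Carnot = 0.304).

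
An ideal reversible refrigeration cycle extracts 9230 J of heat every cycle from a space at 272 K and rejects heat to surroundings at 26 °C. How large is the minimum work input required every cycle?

T_H = 26 °C → 26 + 273.15 = 299.15 K.
For a reversible refrigerator, COP_R = T_C/(T_H − T_C) = 272.00/27.15 = 10.0184.
W = Q_C/COP_R = 9230/10.0184 = 921.3 J.

W_in ≈ 921.3 J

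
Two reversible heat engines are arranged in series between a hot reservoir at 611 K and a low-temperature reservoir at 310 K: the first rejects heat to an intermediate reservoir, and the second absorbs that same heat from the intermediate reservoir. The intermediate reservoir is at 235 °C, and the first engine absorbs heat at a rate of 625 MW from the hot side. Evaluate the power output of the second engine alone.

Ẇ₂ ≈ 203 MW

T_m = 235 °C → 235 + 273.15 = 508.15 K.
Heat entering the second stage: Q_m = Q_H·(T_m/T_H) = 625 × 508.15/611.00 = 520 MW.
Second-stage efficiency η₂ = 1 − T_C/T_m = 1 − 310.00/508.15 = 0.3899, so W₂ = η₂·Q_m = 203 MW.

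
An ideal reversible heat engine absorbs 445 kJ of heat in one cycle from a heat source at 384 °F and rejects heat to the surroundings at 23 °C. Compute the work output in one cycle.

W ≈ 163.8 kJ

T_H = 384 °F → (384 − 32) × 5/9 = 195.56 °C = 468.71 K.
T_C = 23 °C → 23 + 273.15 = 296.15 K.
For a reversible engine, η = 1 − T_C/T_H = 1 − 296.15/468.71 = 0.3682.
W = η·Q_H = 0.3682 × 445 = 163.8 kJ.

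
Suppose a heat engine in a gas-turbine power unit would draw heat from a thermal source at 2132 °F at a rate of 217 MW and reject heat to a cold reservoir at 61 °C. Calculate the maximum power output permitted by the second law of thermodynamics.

Ẇ_max ≈ 167 MW

T_H = 2132 °F → (2132 − 32) × 5/9 = 1166.67 °C = 1439.82 K.
T_C = 61 °C → 61 + 273.15 = 334.15 K.
The upper bound on efficiency is η_max = 1 − T_C/T_H = 1 − 334.15/1439.82 = 0.7679.
W_max = η_max · Q_H = 0.7679 × 217 = 167 MW.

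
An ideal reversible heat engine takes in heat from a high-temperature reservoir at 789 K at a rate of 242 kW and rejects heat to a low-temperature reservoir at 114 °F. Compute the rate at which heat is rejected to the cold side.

Q̇_C ≈ 97.8 kW

T_C = 114 °F → (114 − 32) × 5/9 = 45.56 °C = 318.71 K.
The Carnot efficiency is η = 1 − T_C/T_H = 1 − 318.71/789.00 = 0.5961.
For a reversible cycle Q_C/Q_H = T_C/T_H, so Q_C = 242 × 318.71/789.00 = 97.8 kW.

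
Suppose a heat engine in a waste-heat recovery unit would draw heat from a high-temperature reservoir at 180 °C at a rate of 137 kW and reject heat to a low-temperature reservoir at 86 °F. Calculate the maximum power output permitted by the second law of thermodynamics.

T_H = 180 °C → 180 + 273.15 = 453.15 K.
T_C = 86 °F → (86 − 32) × 5/9 = 30.00 °C = 303.15 K.
The upper bound on efficiency is η_max = 1 − T_C/T_H = 1 − 303.15/453.15 = 0.3310.
W_max = η_max · Q_H = 0.3310 × 137 = 45.3 kW.

Ẇ_max ≈ 45.3 kW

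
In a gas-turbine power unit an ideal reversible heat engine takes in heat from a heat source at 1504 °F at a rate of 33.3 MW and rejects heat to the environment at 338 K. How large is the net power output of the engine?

T_H = 1504 °F → (1504 − 32) × 5/9 = 817.78 °C = 1090.93 K.
The Carnot efficiency is η = 1 − T_C/T_H = 1 − 338.00/1090.93 = 0.6902.
W = η·Q_H = 0.6902 × 33.3 = 22.98 MW.

Ẇ ≈ 22.98 MW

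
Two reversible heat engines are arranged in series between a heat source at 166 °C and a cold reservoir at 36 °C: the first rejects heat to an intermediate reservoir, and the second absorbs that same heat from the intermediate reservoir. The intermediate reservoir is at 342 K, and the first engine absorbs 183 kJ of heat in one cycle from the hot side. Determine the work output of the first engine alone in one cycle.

W₁ ≈ 40.5 kJ

T_H = 166 °C → 166 + 273.15 = 439.15 K.
T_C = 36 °C → 36 + 273.15 = 309.15 K.
First-stage efficiency η₁ = 1 − T_m/T_H = 1 − 342.00/439.15 = 0.2212.
W₁ = η₁·Q_H = 0.2212 × 183 = 40.5 kJ.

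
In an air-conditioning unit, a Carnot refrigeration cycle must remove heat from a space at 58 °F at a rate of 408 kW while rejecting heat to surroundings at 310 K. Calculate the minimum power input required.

T_C = 58 °F → (58 − 32) × 5/9 = 14.44 °C = 287.59 K.
The reversible coefficient of performance is COP_R = T_C/(T_H − T_C) = 287.59/22.41 = 12.8359.
W = Q_C/COP_R = 408/12.8359 = 31.8 kW.

Ẇ_in ≈ 31.8 kW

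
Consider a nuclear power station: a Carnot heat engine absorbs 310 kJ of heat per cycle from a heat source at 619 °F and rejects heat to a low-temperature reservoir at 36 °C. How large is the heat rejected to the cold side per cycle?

T_H = 619 °F → (619 − 32) × 5/9 = 326.11 °C = 599.26 K.
T_C = 36 °C → 36 + 273.15 = 309.15 K.
Carnot efficiency: η = 1 − T_C/T_H = 1 − 309.15/599.26 = 0.4841.
For a reversible cycle Q_C/Q_H = T_C/T_H, so Q_C = 310 × 309.15/599.26 = 160 kJ.

Q_C ≈ 160 kJ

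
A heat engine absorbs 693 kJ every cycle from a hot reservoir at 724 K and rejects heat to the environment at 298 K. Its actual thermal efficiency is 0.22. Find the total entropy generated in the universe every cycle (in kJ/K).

ΔS_univ ≈ 0.857 kJ/K

W = η·Q_H = 0.22 × 693 = 152.5 kJ, so Q_C = Q_H − W = 540.5 kJ.
The hot reservoir loses entropy Q_H/T_H = 693/724.00 = 0.9572 kJ/K; the cold reservoir gains Q_C/T_C = 540.5/298.00 = 1.814 kJ/K.
ΔS_univ = −Q_H/T_H + Q_C/T_C = 0.857 kJ/K (> 0, since η = 0.22 < η_Carnot = 0.588).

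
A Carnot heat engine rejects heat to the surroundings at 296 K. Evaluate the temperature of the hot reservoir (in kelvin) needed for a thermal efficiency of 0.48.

T_H ≈ 569 K

From η = 1 − T_C/T_H, solving for T_H gives T_H = T_C/(1 − η) = 296.00/(1 − 0.48) = 569 K.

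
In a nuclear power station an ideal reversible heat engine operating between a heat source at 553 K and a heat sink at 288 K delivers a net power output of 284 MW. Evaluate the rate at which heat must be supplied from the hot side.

Since the cycle is reversible, η = 1 − T_C/T_H = 1 − 288.00/553.00 = 0.4792.
Q_H = W/η = 284/0.4792 = 593 MW.

Q̇_H ≈ 593 MW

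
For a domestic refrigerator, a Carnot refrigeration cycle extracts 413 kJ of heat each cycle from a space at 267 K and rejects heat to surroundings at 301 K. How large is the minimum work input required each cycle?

W_in ≈ 52.59 kJ

For a reversible refrigerator, COP_R = T_C/(T_H − T_C) = 267.00/34.00 = 7.8529.
W = Q_C/COP_R = 413/7.8529 = 52.59 kJ.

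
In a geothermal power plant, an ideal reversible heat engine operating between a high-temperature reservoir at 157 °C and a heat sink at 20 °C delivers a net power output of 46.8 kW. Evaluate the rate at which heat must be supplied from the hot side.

Q̇_H ≈ 146.9 kW

T_H = 157 °C → 157 + 273.15 = 430.15 K.
T_C = 20 °C → 20 + 273.15 = 293.15 K.
For a reversible engine, η = 1 − T_C/T_H = 1 − 293.15/430.15 = 0.3185.
Q_H = W/η = 46.8/0.3185 = 146.9 kW.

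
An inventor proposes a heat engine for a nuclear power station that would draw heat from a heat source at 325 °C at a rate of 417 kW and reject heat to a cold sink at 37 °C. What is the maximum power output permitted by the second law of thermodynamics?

Ẇ_max ≈ 201 kW

T_H = 325 °C → 325 + 273.15 = 598.15 K.
T_C = 37 °C → 37 + 273.15 = 310.15 K.
By the Carnot theorem, η_max = 1 − T_C/T_H = 1 − 310.15/598.15 = 0.4815.
W_max = η_max · Q_H = 0.4815 × 417 = 201 kW.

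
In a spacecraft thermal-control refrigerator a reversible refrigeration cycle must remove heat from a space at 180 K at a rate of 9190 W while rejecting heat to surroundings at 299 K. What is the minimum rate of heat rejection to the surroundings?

For a reversible cycle Q_H/Q_C = T_H/T_C, so Q_H = Q_C·T_H/T_C = 9190 × 299.00/180.00 = 15270 W.

Q̇_H ≈ 15270 W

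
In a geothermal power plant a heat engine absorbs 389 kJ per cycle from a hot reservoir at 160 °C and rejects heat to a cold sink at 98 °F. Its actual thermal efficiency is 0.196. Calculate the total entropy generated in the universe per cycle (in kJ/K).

ΔS_univ ≈ 0.1114 kJ/K

T_H = 160 °C → 160 + 273.15 = 433.15 K.
T_C = 98 °F → (98 − 32) × 5/9 = 36.67 °C = 309.82 K.
W = η·Q_H = 0.196 × 389 = 76.24 kJ, so Q_C = Q_H − W = 312.8 kJ.
Entropy balance on the reservoirs: −Q_H/T_H = -0.8981 kJ/K, +Q_C/T_C = 1.009 kJ/K.
ΔS_univ = −Q_H/T_H + Q_C/T_C = 0.1114 kJ/K (> 0, since η = 0.196 < η_Carnot = 0.285).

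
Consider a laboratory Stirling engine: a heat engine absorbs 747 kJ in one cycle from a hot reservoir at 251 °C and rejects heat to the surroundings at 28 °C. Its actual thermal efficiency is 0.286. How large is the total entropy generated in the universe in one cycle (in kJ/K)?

ΔS_univ ≈ 0.3459 kJ/K

T_H = 251 °C → 251 + 273.15 = 524.15 K.
T_C = 28 °C → 28 + 273.15 = 301.15 K.
W = η·Q_H = 0.286 × 747 = 213.6 kJ, so Q_C = Q_H − W = 533.4 kJ.
The hot reservoir loses entropy Q_H/T_H = 747/524.15 = 1.425 kJ/K; the cold reservoir gains Q_C/T_C = 533.4/301.15 = 1.771 kJ/K.
ΔS_univ = −Q_H/T_H + Q_C/T_C = 0.3459 kJ/K (> 0, since η = 0.286 < η_Carnot = 0.425).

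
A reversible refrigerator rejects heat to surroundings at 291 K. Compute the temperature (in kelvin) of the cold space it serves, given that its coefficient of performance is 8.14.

COP_R = T_C/(T_H − T_C) ⇒ T_C = T_H·COP_R/(1 + COP_R) = 291.00 × 8.14/(1 + 8.14) = 259 K.

T_C ≈ 259 K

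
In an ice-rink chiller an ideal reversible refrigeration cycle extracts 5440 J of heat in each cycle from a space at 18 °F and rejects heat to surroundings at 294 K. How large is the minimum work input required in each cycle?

W_in ≈ 586.9 J

T_C = 18 °F → (18 − 32) × 5/9 = -7.78 °C = 265.37 K.
For a reversible refrigerator, COP_R = T_C/(T_H − T_C) = 265.37/28.63 = 9.2697.
W = Q_C/COP_R = 5440/9.2697 = 586.9 J.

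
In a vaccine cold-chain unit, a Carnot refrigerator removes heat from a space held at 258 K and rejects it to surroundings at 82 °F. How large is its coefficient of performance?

T_H = 82 °F → (82 − 32) × 5/9 = 27.78 °C = 300.93 K.
COP_R = T_C/(T_H − T_C) = 258.00/(300.93 − 258.00) = 6.01.

COP_R ≈ 6.01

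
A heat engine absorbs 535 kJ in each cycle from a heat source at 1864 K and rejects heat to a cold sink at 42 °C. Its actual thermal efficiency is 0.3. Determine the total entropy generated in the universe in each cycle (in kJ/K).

T_C = 42 °C → 42 + 273.15 = 315.15 K.
W = η·Q_H = 0.3 × 535 = 160.5 kJ, so Q_C = Q_H − W = 374.5 kJ.
Entropy balance on the reservoirs: −Q_H/T_H = -0.2870 kJ/K, +Q_C/T_C = 1.188 kJ/K.
ΔS_univ = −Q_H/T_H + Q_C/T_C = 0.901 kJ/K (> 0, since η = 0.3 < η_Carnot = 0.831).

ΔS_univ ≈ 0.901 kJ/K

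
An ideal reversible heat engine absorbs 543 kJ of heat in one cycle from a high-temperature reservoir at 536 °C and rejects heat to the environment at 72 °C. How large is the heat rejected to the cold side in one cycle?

T_H = 536 °C → 536 + 273.15 = 809.15 K.
T_C = 72 °C → 72 + 273.15 = 345.15 K.
Carnot efficiency: η = 1 − T_C/T_H = 1 − 345.15/809.15 = 0.5734.
For a reversible cycle Q_C/Q_H = T_C/T_H, so Q_C = 543 × 345.15/809.15 = 232 kJ.

Q_C ≈ 232 kJ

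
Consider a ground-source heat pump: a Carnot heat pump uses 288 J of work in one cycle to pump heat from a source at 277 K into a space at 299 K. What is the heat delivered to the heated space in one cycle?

For a reversible heat pump, COP_HP = T_H/(T_H − T_C) = 299.00/22.00 = 13.5909.
Q_H = COP_HP · W = 13.5909 × 288 = 3910 J.

Q_H ≈ 3910 J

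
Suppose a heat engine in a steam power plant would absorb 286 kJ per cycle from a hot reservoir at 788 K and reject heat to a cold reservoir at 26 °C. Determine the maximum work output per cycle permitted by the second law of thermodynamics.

W_max ≈ 177 kJ

T_C = 26 °C → 26 + 273.15 = 299.15 K.
By the Carnot theorem, η_max = 1 − T_C/T_H = 1 − 299.15/788.00 = 0.6204.
W_max = η_max · Q_H = 0.6204 × 286 = 177 kJ.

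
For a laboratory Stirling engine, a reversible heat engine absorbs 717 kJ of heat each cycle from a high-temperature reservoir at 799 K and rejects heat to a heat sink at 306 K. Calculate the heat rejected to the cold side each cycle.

Q_C ≈ 275 kJ

For a reversible engine, η = 1 − T_C/T_H = 1 − 306.00/799.00 = 0.6170.
For a reversible cycle Q_C/Q_H = T_C/T_H, so Q_C = 717 × 306.00/799.00 = 275 kJ.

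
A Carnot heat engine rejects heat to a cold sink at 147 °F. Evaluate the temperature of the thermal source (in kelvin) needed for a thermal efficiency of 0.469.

T_H ≈ 635 K

T_C = 147 °F → (147 − 32) × 5/9 = 63.89 °C = 337.04 K.
From η = 1 − T_C/T_H, solving for T_H gives T_H = T_C/(1 − η) = 337.04/(1 − 0.469) = 635 K.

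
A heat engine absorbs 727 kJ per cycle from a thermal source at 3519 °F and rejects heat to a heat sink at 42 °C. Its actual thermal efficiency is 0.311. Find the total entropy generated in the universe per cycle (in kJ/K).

ΔS_univ ≈ 1.26 kJ/K

T_H = 3519 °F → (3519 − 32) × 5/9 = 1937.22 °C = 2210.37 K.
T_C = 42 °C → 42 + 273.15 = 315.15 K.
W = η·Q_H = 0.311 × 727 = 226.1 kJ, so Q_C = Q_H − W = 500.9 kJ.
Reservoir entropy changes: ΔS_H = −Q_H/T_H = −727/2210.37 = -0.3289 kJ/K and ΔS_C = +Q_C/T_C = 500.9/315.15 = 1.589 kJ/K.
ΔS_univ = −Q_H/T_H + Q_C/T_C = 1.26 kJ/K (> 0, since η = 0.311 < η_Carnot = 0.857).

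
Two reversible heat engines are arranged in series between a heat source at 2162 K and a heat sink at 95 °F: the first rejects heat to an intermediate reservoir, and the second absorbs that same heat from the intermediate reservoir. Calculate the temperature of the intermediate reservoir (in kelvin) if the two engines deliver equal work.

T_C = 95 °F → (95 − 32) × 5/9 = 35.00 °C = 308.15 K.
For reversible stages Q_m = Q_H·(T_m/T_H). Setting W₁ = Q_H(1 − T_m/T_H) equal to W₂ = Q_m(1 − T_C/T_m) = Q_H·(T_m − T_C)/T_H gives T_H − T_m = T_m − T_C, so T_m = (T_H + T_C)/2 = (2162.00 + 308.15)/2 = 1240 K.

T_m ≈ 1240 K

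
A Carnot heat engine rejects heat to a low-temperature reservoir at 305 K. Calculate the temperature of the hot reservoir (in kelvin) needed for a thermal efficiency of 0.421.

T_H ≈ 527 K

From η = 1 − T_C/T_H, solving for T_H gives T_H = T_C/(1 − η) = 305.00/(1 − 0.421) = 527 K.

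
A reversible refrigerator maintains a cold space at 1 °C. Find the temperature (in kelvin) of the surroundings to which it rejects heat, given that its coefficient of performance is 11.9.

T_C = 1 °C → 1 + 273.15 = 274.15 K.
COP_R = T_C/(T_H − T_C) ⇒ T_H = T_C·(1 + 1/COP_R) = 274.15 × (1 + 1/11.9) = 297 K.

T_H ≈ 297 K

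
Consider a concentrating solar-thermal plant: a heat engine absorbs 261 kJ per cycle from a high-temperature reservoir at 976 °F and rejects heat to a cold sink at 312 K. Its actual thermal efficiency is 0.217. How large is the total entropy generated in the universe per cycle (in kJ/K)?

ΔS_univ ≈ 0.328 kJ/K

T_H = 976 °F → (976 − 32) × 5/9 = 524.44 °C = 797.59 K.
W = η·Q_H = 0.217 × 261 = 56.64 kJ, so Q_C = Q_H − W = 204.4 kJ.
Entropy balance on the reservoirs: −Q_H/T_H = -0.3272 kJ/K, +Q_C/T_C = 0.6550 kJ/K.
ΔS_univ = −Q_H/T_H + Q_C/T_C = 0.328 kJ/K (> 0, since η = 0.217 < η_Carnot = 0.609).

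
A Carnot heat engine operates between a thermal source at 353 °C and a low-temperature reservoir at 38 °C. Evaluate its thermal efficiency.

η ≈ 0.5031

T_H = 353 °C → 353 + 273.15 = 626.15 K.
T_C = 38 °C → 38 + 273.15 = 311.15 K.
For a reversible engine, η = 1 − T_C/T_H = 1 − 311.15/626.15 = 0.5031.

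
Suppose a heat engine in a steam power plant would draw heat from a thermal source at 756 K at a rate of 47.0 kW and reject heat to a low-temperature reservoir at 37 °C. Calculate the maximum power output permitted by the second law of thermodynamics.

T_C = 37 °C → 37 + 273.15 = 310.15 K.
No engine can exceed the Carnot limit: η_max = 1 − T_C/T_H = 1 − 310.15/756.00 = 0.5897.
W_max = η_max · Q_H = 0.5897 × 47.0 = 27.7 kW.

Ẇ_max ≈ 27.7 kW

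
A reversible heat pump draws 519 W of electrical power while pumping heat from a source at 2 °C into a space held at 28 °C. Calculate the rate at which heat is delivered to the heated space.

Q̇_H ≈ 6011 W

T_H = 28 °C → 28 + 273.15 = 301.15 K.
T_C = 2 °C → 2 + 273.15 = 275.15 K.
Reversible heating COP: COP_HP = T_H/(T_H − T_C) = 301.15/26.00 = 11.5827.
Q_H = COP_HP · W = 11.5827 × 519 = 6011 W.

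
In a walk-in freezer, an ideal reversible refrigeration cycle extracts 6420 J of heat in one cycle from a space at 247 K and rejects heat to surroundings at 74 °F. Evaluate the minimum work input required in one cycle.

W_in ≈ 1290 J

T_H = 74 °F → (74 − 32) × 5/9 = 23.33 °C = 296.48 K.
For a reversible refrigerator, COP_R = T_C/(T_H − T_C) = 247.00/49.48 = 4.9916.
W = Q_C/COP_R = 6420/4.9916 = 1290 J.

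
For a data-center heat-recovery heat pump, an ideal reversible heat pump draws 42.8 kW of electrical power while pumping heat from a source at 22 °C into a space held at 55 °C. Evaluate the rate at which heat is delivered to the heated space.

Q̇_H ≈ 426 kW

T_H = 55 °C → 55 + 273.15 = 328.15 K.
T_C = 22 °C → 22 + 273.15 = 295.15 K.
Reversible heating COP: COP_HP = T_H/(T_H − T_C) = 328.15/33.00 = 9.9439.
Q_H = COP_HP · W = 9.9439 × 42.8 = 426 kW.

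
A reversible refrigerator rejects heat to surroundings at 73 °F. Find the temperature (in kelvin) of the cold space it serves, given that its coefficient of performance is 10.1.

T_C ≈ 269 K

T_H = 73 °F → (73 − 32) × 5/9 = 22.78 °C = 295.93 K.
COP_R = T_C/(T_H − T_C) ⇒ T_C = T_H·COP_R/(1 + COP_R) = 295.93 × 10.1/(1 + 10.1) = 269 K.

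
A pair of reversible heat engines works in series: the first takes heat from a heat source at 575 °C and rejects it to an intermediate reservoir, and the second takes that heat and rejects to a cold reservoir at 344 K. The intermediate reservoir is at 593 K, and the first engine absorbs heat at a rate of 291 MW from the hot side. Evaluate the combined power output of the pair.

Ẇ_total ≈ 173.0 MW

T_H = 575 °C → 575 + 273.15 = 848.15 K.
Two reversible stages in series are equivalent to a single Carnot engine between T_H and T_C, so η_total = 1 − T_C/T_H = 1 − 344.00/848.15 = 0.5944.
W_total = η_total · Q_H = 0.5944 × 291 = 173.0 MW.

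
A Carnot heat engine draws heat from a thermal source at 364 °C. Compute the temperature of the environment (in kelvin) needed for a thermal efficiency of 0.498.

T_C ≈ 320 K

T_H = 364 °C → 364 + 273.15 = 637.15 K.
From η = 1 − T_C/T_H, T_C = T_H·(1 − η) = 637.15 × (1 − 0.498) = 320 K.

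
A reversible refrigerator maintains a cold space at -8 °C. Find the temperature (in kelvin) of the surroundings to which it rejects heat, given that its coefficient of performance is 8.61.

T_C = -8 °C → -8 + 273.15 = 265.15 K.
COP_R = T_C/(T_H − T_C) ⇒ T_H = T_C·(1 + 1/COP_R) = 265.15 × (1 + 1/8.61) = 296 K.

T_H ≈ 296 K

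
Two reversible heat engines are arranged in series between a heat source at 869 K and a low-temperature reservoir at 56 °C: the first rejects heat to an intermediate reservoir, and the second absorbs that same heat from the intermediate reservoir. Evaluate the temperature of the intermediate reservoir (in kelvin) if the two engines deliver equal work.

T_C = 56 °C → 56 + 273.15 = 329.15 K.
For reversible stages Q_m = Q_H·(T_m/T_H). Setting W₁ = Q_H(1 − T_m/T_H) equal to W₂ = Q_m(1 − T_C/T_m) = Q_H·(T_m − T_C)/T_H gives T_H − T_m = T_m − T_C, so T_m = (T_H + T_C)/2 = (869.00 + 329.15)/2 = 599 K.

T_m ≈ 599 K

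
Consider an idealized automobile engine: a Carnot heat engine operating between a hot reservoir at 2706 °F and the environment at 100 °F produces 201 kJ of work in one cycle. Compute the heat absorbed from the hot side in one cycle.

Q_H ≈ 244 kJ

T_H = 2706 °F → (2706 − 32) × 5/9 = 1485.56 °C = 1758.71 K.
T_C = 100 °F → (100 − 32) × 5/9 = 37.78 °C = 310.93 K.
η_rev = 1 − T_C/T_H = 1 − 310.93/1758.71 = 0.8232.
Q_H = W/η = 201/0.8232 = 244 kJ.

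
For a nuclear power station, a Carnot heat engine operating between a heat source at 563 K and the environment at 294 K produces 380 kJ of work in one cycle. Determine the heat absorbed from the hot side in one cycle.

η_rev = 1 − T_C/T_H = 1 − 294.00/563.00 = 0.4778.
Q_H = W/η = 380/0.4778 = 795 kJ.

Q_H ≈ 795 kJ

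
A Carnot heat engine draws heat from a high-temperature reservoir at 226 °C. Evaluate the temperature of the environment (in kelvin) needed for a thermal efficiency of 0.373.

T_H = 226 °C → 226 + 273.15 = 499.15 K.
From η = 1 − T_C/T_H, T_C = T_H·(1 − η) = 499.15 × (1 − 0.373) = 313 K.

T_C ≈ 313 K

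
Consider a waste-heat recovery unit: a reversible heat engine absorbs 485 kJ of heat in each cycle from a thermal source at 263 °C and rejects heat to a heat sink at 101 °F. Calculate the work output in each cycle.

T_H = 263 °C → 263 + 273.15 = 536.15 K.
T_C = 101 °F → (101 − 32) × 5/9 = 38.33 °C = 311.48 K.
Since the cycle is reversible, η = 1 − T_C/T_H = 1 − 311.48/536.15 = 0.4190.
W = η·Q_H = 0.4190 × 485 = 203 kJ.

W ≈ 203 kJ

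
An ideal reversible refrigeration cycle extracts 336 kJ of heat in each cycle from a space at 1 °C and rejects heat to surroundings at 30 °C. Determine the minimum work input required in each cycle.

T_H = 30 °C → 30 + 273.15 = 303.15 K.
T_C = 1 °C → 1 + 273.15 = 274.15 K.
COP_R = T_C/(T_H − T_C) = 274.15/29.00 = 9.4534.
W = Q_C/COP_R = 336/9.4534 = 35.5 kJ.

W_in ≈ 35.5 kJ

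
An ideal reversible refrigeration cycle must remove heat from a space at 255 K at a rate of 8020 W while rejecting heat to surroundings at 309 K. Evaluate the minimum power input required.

Ẇ_in ≈ 1700 W

Carnot COP: COP_R = T_C/(T_H − T_C) = 255.00/54.00 = 4.7222.
W = Q_C/COP_R = 8020/4.7222 = 1700 W.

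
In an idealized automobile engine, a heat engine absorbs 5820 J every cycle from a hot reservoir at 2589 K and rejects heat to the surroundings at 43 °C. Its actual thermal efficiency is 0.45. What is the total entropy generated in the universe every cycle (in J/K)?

ΔS_univ ≈ 7.877 J/K

T_C = 43 °C → 43 + 273.15 = 316.15 K.
W = η·Q_H = 0.45 × 5820 = 2619 J, so Q_C = Q_H − W = 3201 J.
The hot reservoir loses entropy Q_H/T_H = 5820/2589.00 = 2.248 J/K; the cold reservoir gains Q_C/T_C = 3201/316.15 = 10.12 J/K.
ΔS_univ = −Q_H/T_H + Q_C/T_C = 7.877 J/K (> 0, since η = 0.45 < η_Carnot = 0.878).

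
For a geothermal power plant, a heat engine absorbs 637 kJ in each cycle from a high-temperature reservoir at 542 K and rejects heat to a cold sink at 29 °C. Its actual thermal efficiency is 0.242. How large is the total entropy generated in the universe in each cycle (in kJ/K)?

T_C = 29 °C → 29 + 273.15 = 302.15 K.
W = η·Q_H = 0.242 × 637 = 154.2 kJ, so Q_C = Q_H − W = 482.8 kJ.
The hot reservoir loses entropy Q_H/T_H = 637/542.00 = 1.175 kJ/K; the cold reservoir gains Q_C/T_C = 482.8/302.15 = 1.598 kJ/K.
ΔS_univ = −Q_H/T_H + Q_C/T_C = 0.4228 kJ/K (> 0, since η = 0.242 < η_Carnot = 0.443).

ΔS_univ ≈ 0.4228 kJ/K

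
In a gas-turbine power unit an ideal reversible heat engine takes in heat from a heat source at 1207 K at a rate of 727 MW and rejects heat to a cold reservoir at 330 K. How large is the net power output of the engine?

Ẇ ≈ 528 MW

For a reversible engine, η = 1 − T_C/T_H = 1 − 330.00/1207.00 = 0.7266.
W = η·Q_H = 0.7266 × 727 = 528 MW.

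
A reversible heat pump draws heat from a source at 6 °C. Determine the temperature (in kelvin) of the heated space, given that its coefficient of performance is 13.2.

T_C = 6 °C → 6 + 273.15 = 279.15 K.
COP_HP = T_H/(T_H − T_C) ⇒ T_H = T_C·COP_HP/(COP_HP − 1) = 279.15 × 13.2/(13.2 − 1) = 302 K.

T_H ≈ 302 K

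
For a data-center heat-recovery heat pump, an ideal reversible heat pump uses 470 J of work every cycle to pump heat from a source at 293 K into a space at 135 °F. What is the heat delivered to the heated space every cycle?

T_H = 135 °F → (135 − 32) × 5/9 = 57.22 °C = 330.37 K.
For a reversible heat pump, COP_HP = T_H/(T_H − T_C) = 330.37/37.37 = 8.8400.
Q_H = COP_HP · W = 8.8400 × 470 = 4150 J.

Q_H ≈ 4150 J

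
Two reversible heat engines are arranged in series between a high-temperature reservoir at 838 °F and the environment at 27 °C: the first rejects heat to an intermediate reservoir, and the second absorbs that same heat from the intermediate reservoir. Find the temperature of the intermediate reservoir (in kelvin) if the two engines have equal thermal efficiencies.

T_m ≈ 465 K

T_H = 838 °F → (838 − 32) × 5/9 = 447.78 °C = 720.93 K.
T_C = 27 °C → 27 + 273.15 = 300.15 K.
Equal efficiencies require 1 − T_m/T_H = 1 − T_C/T_m, i.e. T_m/T_H = T_C/T_m, so T_m = √(T_H·T_C) = √(720.93 × 300.15) = 465 K.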